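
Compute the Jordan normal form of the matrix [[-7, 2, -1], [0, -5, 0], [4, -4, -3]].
The characteristic polynomial is det(xI - A) = (x + 5)^3, so the eigenvalues are -5 (algebraic multiplicity 3).

For λ = -5: rank(A + 5I) = 1, rank((A + 5I)^2) = 0. The eigenspace has dimension 3 - 1 = 2, so there are 2 Jordan blocks; the rank sequence gives block sizes [2, 1].

Assembling the blocks gives the Jordan form J above.

J = [[-5, 1, 0], [0, -5, 0], [0, 0, -5]]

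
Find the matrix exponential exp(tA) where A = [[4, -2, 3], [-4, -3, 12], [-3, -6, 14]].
A has Jordan form J = [[5, 1, 0], [0, 5, 0], [0, 0, 5]] with A = PJP^{-1}, so e^{tA} = P e^{tJ} P^{-1}.

For a Jordan block J_k(λ), e^{tJ_k(λ)} = e^{λt} · (I + tN + t^2 N^2/2! + ... + t^{k-1} N^{k-1}/(k-1)!) where N is the nilpotent superdiagonal part.

Assembling the blocks and conjugating back gives the entries of e^{tA} as shown above.

e^{tA} = [[(1 - t)*e^{5*t}, -2*t*e^{5*t}, 3*t*e^{5*t}], [-4*t*e^{5*t}, (1 - 8*t)*e^{5*t}, 12*t*e^{5*t}], [-3*t*e^{5*t}, -6*t*e^{5*t}, (9*t + 1)*e^{5*t}]]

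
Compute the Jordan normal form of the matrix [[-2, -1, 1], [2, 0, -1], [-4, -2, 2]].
The characteristic polynomial is det(xI - A) = x^3, so the eigenvalues are 0 (algebraic multiplicity 3).

For λ = 0: rank(A) = 2, rank(A^2) = 1, rank(A^3) = 0. The eigenspace has dimension 3 - 2 = 1, so there is 1 Jordan block; the rank sequence gives block sizes [3].

Assembling the blocks gives the Jordan form J above.

J = [[0, 1, 0], [0, 0, 1], [0, 0, 0]]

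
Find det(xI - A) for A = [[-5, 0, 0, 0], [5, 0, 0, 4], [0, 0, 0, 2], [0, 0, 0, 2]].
χ_A(x) = x^2(x - 2)(x + 5)

xI - A = [[x + 5, 0, 0, 0], [-5, x, 0, -4], [0, 0, x, -2], [0, 0, 0, x - 2]].

Expanding det(xI - A) along the first row:
det(xI - A) = + (x + 5)·det([[x, 0, -4], [0, x, -2], [0, 0, x - 2]]) - (0)·det([[-5, 0, -4], [0, x, -2], [0, 0, x - 2]]) + (0)·det([[-5, x, -4], [0, 0, -2], [0, 0, x - 2]]) - (0)·det([[-5, x, 0], [0, 0, x], [0, 0, 0]]).

Evaluating gives χ_A(x) = x^4 + 3x^3 - 10x^2 = x^2(x - 2)(x + 5).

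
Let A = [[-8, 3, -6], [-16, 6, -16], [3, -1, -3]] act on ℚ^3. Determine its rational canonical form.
The invariant factors of A (the non-unit diagonal entries of the Smith normal form of xI - A over ℚ[x]) are (x + 1)(x + 2)^2, each dividing the next. The characteristic polynomial is their product, (x + 1)(x + 2)^2.

The rational canonical form is the block-diagonal matrix of companion matrices C(f_i):
R = [[0, 0, -4], [1, 0, -8], [0, 1, -5]].

R = [[0, 0, -4], [1, 0, -8], [0, 1, -5]]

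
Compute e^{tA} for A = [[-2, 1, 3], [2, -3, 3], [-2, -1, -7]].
e^{tA} = [[(2*t + 1)*e^{-4*t}, t*e^{-4*t}, 3*t*e^{-4*t}], [2*t*e^{-4*t}, (t + 1)*e^{-4*t}, 3*t*e^{-4*t}], [-2*t*e^{-4*t}, -t*e^{-4*t}, (1 - 3*t)*e^{-4*t}]]

A has Jordan form J = [[-4, 1, 0], [0, -4, 0], [0, 0, -4]] with A = PJP^{-1}, so e^{tA} = P e^{tJ} P^{-1}.

For a Jordan block J_k(λ), e^{tJ_k(λ)} = e^{λt} · (I + tN + t^2 N^2/2! + ... + t^{k-1} N^{k-1}/(k-1)!) where N is the nilpotent superdiagonal part.

Assembling the blocks and conjugating back gives the entries of e^{tA} as shown above.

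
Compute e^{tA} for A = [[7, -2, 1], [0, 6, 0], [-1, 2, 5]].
e^{tA} = [[(t + 1)*e^{6*t}, -2*t*e^{6*t}, t*e^{6*t}], [0, e^{6*t}, 0], [-t*e^{6*t}, 2*t*e^{6*t}, (1 - t)*e^{6*t}]]

A has Jordan form J = [[6, 1, 0], [0, 6, 0], [0, 0, 6]] with A = PJP^{-1}, so e^{tA} = P e^{tJ} P^{-1}.

For a Jordan block J_k(λ), e^{tJ_k(λ)} = e^{λt} · (I + tN + t^2 N^2/2! + ... + t^{k-1} N^{k-1}/(k-1)!) where N is the nilpotent superdiagonal part.

Assembling the blocks and conjugating back gives the entries of e^{tA} as shown above.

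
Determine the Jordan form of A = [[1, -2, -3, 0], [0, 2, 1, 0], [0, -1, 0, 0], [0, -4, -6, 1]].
The characteristic polynomial is det(xI - A) = (x - 1)^4, so the eigenvalues are 1 (algebraic multiplicity 4).

For λ = 1: rank(A - I) = 2, rank((A - I)^2) = 1, rank((A - I)^3) = 0. The eigenspace has dimension 4 - 2 = 2, so there are 2 Jordan blocks; the rank sequence gives block sizes [3, 1].

Assembling the blocks gives the Jordan form J above.

J = [[1, 1, 0, 0], [0, 1, 1, 0], [0, 0, 1, 0], [0, 0, 0, 1]]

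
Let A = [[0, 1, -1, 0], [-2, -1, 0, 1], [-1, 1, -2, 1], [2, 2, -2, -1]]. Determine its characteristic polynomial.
xI - A = [[x, -1, 1, 0], [2, x + 1, 0, -1], [1, -1, x + 2, -1], [-2, -2, 2, x + 1]].

Expanding det(xI - A) along the first row:
det(xI - A) = + (x)·det([[x + 1, 0, -1], [-1, x + 2, -1], [-2, 2, x + 1]]) - (-1)·det([[2, 0, -1], [1, x + 2, -1], [-2, 2, x + 1]]) + (1)·det([[2, x + 1, -1], [1, -1, -1], [-2, -2, x + 1]]) - (0)·det([[2, x + 1, 0], [1, -1, x + 2], [-2, -2, 2]]).

Evaluating gives χ_A(x) = x^4 + 4x^3 + 6x^2 + 4x + 1 = (x + 1)^4.

χ_A(x) = (x + 1)^4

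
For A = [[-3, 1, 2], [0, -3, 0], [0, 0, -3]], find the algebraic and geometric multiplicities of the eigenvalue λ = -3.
algebraic multiplicity 3, geometric multiplicity 2

The characteristic polynomial is (x + 3)^3, so the factor x + 3 appears with exponent 3: the algebraic multiplicity is 3.

rank(A + 3I) = 1, so the eigenspace has dimension 3 - 1 = 2: the geometric multiplicity is 2.

Since 2 < 3, A is not diagonalizable.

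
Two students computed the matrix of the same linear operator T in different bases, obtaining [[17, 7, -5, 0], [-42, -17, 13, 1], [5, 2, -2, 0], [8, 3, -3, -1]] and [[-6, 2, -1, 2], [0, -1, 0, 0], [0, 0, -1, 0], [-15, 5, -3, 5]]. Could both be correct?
Both have characteristic polynomial x(x + 1)^3, but the minimal polynomial of A is x(x + 1)^3 while the minimal polynomial of B is x(x + 1)^2. The minimal polynomial is a similarity invariant, so A and B are not similar.

No.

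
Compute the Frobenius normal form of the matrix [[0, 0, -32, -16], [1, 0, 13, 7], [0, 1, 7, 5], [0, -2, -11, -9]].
R = [[0, 0, 0, -16], [1, 0, 0, 8], [0, 1, 0, 7], [0, 0, 1, -2]]

The invariant factors of A (the non-unit diagonal entries of the Smith normal form of xI - A over ℚ[x]) are (x^2 + x - 4)^2, each dividing the next. The characteristic polynomial is their product, (x^2 + x - 4)^2.

The rational canonical form is the block-diagonal matrix of companion matrices C(f_i):
R = [[0, 0, 0, -16], [1, 0, 0, 8], [0, 1, 0, 7], [0, 0, 1, -2]].

Note the characteristic polynomial does not split into linear factors over ℚ, so A has no Jordan form over ℚ; the rational canonical form exists over any field.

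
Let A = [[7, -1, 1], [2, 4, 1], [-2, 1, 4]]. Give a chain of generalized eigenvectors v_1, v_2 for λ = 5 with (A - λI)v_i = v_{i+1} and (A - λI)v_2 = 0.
v_1 = [[0, 1, 0]]^T, v_2 = [[-1, -1, 1]]^T

We seek v_1 ∈ ker((A - 5I)^2) \ ker(A - 5I), then set v_{i+1} = (A - 5I) v_i.

One such chain is v_1 = [[0, 1, 0]]^T, v_2 = [[-1, -1, 1]]^T. Check: (A - 5I) v_2 = [[0, 0, 0]]^T = 0.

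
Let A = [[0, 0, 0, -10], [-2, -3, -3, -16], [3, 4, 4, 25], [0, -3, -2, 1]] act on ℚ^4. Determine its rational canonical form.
R = [[0, 0, 0, -10], [1, 0, 0, 11], [0, 1, 0, -3], [0, 0, 1, 2]]

The invariant factors of A (the non-unit diagonal entries of the Smith normal form of xI - A over ℚ[x]) are (x - 2)(x^3 + 3x - 5), each dividing the next. The characteristic polynomial is their product, (x - 2)(x^3 + 3x - 5).

The rational canonical form is the block-diagonal matrix of companion matrices C(f_i):
R = [[0, 0, 0, -10], [1, 0, 0, 11], [0, 1, 0, -3], [0, 0, 1, 2]].

Note the characteristic polynomial does not split into linear factors over ℚ, so A has no Jordan form over ℚ; the rational canonical form exists over any field.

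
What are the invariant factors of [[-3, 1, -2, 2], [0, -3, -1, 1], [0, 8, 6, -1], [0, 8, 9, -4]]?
The Jordan structure of A has elementary divisors (x + 3)^3, (x - 5). Arranging the block sizes at each eigenvalue in decreasing order and taking row products gives the invariant factors.

Invariant factors (smallest first, each dividing the next): (x - 5)(x + 3)^3.

Check: the last factor (x - 5)(x + 3)^3 is the minimal polynomial, and the product (x - 5)(x + 3)^3 is the characteristic polynomial.

(x - 5)(x + 3)^3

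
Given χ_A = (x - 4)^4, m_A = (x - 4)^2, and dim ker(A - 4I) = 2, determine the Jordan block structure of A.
Jordan blocks: (4, 2), (4, 2)

λ = 4: algebraic multiplicity 4 (exponent in χ_A), largest block size 2 (exponent in m_A), 2 blocks (geometric multiplicity). These force block sizes [2, 2].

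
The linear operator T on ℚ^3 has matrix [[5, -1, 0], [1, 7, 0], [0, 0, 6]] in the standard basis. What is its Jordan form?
J = [[6, 1, 0], [0, 6, 0], [0, 0, 6]]

The characteristic polynomial is det(xI - A) = (x - 6)^3, so the eigenvalues are 6 (algebraic multiplicity 3).

For λ = 6: rank(A - 6I) = 1, rank((A - 6I)^2) = 0. The eigenspace has dimension 3 - 1 = 2, so there are 2 Jordan blocks; the rank sequence gives block sizes [2, 1].

Assembling the blocks gives the Jordan form J above.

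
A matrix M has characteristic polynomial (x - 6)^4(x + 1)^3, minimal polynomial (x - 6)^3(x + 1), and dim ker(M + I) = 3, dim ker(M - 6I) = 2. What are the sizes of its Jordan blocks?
λ = -1: algebraic multiplicity 3 (exponent in χ_M), largest block size 1 (exponent in m_M), 3 blocks (geometric multiplicity). These force block sizes [1, 1, 1].
λ = 6: algebraic multiplicity 4 (exponent in χ_M), largest block size 3 (exponent in m_M), 2 blocks (geometric multiplicity). These force block sizes [3, 1].

Jordan blocks: (-1, 1), (-1, 1), (-1, 1), (6, 3), (6, 1)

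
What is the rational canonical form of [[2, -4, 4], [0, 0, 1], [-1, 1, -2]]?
The invariant factors of A (the non-unit diagonal entries of the Smith normal form of xI - A over ℚ[x]) are x^3 - x - 2, each dividing the next. The characteristic polynomial is their product, x^3 - x - 2.

The rational canonical form is the block-diagonal matrix of companion matrices C(f_i):
R = [[0, 0, 2], [1, 0, 1], [0, 1, 0]].

Note the characteristic polynomial does not split into linear factors over ℚ, so A has no Jordan form over ℚ; the rational canonical form exists over any field.

R = [[0, 0, 2], [1, 0, 1], [0, 1, 0]]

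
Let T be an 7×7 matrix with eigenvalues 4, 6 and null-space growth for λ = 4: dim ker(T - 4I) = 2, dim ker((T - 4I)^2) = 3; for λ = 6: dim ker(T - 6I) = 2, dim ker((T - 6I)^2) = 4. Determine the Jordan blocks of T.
λ = 4: successive nullity increments [2, 1] count blocks of size ≥ k; block sizes are [2, 1].
λ = 6: successive nullity increments [2, 2] count blocks of size ≥ k; block sizes are [2, 2].

Jordan blocks: (4, 2), (4, 1), (6, 2), (6, 2)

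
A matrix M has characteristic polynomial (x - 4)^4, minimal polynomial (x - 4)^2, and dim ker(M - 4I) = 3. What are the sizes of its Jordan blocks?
λ = 4: algebraic multiplicity 4 (exponent in χ_M), largest block size 2 (exponent in m_M), 3 blocks (geometric multiplicity). These force block sizes [2, 1, 1].

Jordan blocks: (4, 2), (4, 1), (4, 1)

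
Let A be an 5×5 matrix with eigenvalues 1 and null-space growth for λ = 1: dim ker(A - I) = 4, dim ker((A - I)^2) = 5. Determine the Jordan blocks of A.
Jordan blocks: (1, 2), (1, 1), (1, 1), (1, 1)

λ = 1: successive nullity increments [4, 1] count blocks of size ≥ k; block sizes are [2, 1, 1, 1].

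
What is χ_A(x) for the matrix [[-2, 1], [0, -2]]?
xI - A = [[x + 2, -1], [0, x + 2]].

Expanding det(xI - A) along the first row:
det(xI - A) = + (x + 2)·det([[x + 2]]) - (-1)·det([[0]]).

Evaluating gives χ_A(x) = x^2 + 4x + 4 = (x + 2)^2.

χ_A(x) = (x + 2)^2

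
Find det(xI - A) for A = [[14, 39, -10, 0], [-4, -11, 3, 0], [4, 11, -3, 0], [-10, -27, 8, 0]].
xI - A = [[x - 14, -39, 10, 0], [4, x + 11, -3, 0], [-4, -11, x + 3, 0], [10, 27, -8, x]].

Expanding det(xI - A) along the first row:
det(xI - A) = + (x - 14)·det([[x + 11, -3, 0], [-11, x + 3, 0], [27, -8, x]]) - (-39)·det([[4, -3, 0], [-4, x + 3, 0], [10, -8, x]]) + (10)·det([[4, x + 11, 0], [-4, -11, 0], [10, 27, x]]) - (0)·det([[4, x + 11, -3], [-4, -11, x + 3], [10, 27, -8]]).

Evaluating gives χ_A(x) = x^4.

χ_A(x) = x^4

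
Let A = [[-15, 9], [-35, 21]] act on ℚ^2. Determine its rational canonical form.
R = [[0, 0], [1, 6]]

The invariant factors of A (the non-unit diagonal entries of the Smith normal form of xI - A over ℚ[x]) are x(x - 6), each dividing the next. The characteristic polynomial is their product, x(x - 6).

The rational canonical form is the block-diagonal matrix of companion matrices C(f_i):
R = [[0, 0], [1, 6]].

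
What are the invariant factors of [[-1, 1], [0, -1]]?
(x + 1)^2

The Jordan structure of A has elementary divisors (x + 1)^2. Arranging the block sizes at each eigenvalue in decreasing order and taking row products gives the invariant factors.

Invariant factors (smallest first, each dividing the next): (x + 1)^2.

Check: the last factor (x + 1)^2 is the minimal polynomial, and the product (x + 1)^2 is the characteristic polynomial.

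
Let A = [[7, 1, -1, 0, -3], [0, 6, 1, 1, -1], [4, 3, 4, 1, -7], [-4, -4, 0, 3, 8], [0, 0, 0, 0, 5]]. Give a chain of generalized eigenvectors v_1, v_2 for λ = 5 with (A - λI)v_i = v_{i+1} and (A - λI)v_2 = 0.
v_1 = [[0, 7, 0, -5, 2]]^T, v_2 = [[1, 0, 2, -2, 0]]^T

We seek v_1 ∈ ker((A - 5I)^2) \ ker(A - 5I), then set v_{i+1} = (A - 5I) v_i.

One such chain is v_1 = [[0, 7, 0, -5, 2]]^T, v_2 = [[1, 0, 2, -2, 0]]^T. Check: (A - 5I) v_2 = [[0, 0, 0, 0, 0]]^T = 0.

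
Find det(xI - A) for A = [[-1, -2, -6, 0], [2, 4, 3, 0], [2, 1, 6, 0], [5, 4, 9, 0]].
xI - A = [[x + 1, 2, 6, 0], [-2, x - 4, -3, 0], [-2, -1, x - 6, 0], [-5, -4, -9, x]].

Expanding det(xI - A) along the first row:
det(xI - A) = + (x + 1)·det([[x - 4, -3, 0], [-1, x - 6, 0], [-4, -9, x]]) - (2)·det([[-2, -3, 0], [-2, x - 6, 0], [-5, -9, x]]) + (6)·det([[-2, x - 4, 0], [-2, -1, 0], [-5, -4, x]]) - (0)·det([[-2, x - 4, -3], [-2, -1, x - 6], [-5, -4, -9]]).

Evaluating gives χ_A(x) = x^4 - 9x^3 + 27x^2 - 27x = x(x - 3)^3.

χ_A(x) = x(x - 3)^3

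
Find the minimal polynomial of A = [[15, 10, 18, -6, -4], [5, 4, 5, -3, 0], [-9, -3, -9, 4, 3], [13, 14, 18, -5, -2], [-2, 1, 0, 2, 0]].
m_A(x) = (x - 1)^3

The characteristic polynomial factors as (x - 1)^5. The minimal polynomial is ∏(x - λ)^{k_λ} where k_λ is the size of the largest Jordan block at λ.

For λ = 1: rank(A - I) = 3, and the largest Jordan block has size 3 (the smallest k with rank((A - I)^k) = rank((A - I)^(k+1))).

So m_A(x) = (x - 1)^3.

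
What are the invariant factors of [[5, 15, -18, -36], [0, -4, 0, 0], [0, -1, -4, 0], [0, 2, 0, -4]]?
x + 4, (x - 5)(x + 4)^2

The Jordan structure of A has elementary divisors (x + 4)^2, (x + 4), (x - 5). Arranging the block sizes at each eigenvalue in decreasing order and taking row products gives the invariant factors.

Invariant factors (smallest first, each dividing the next): x + 4, (x - 5)(x + 4)^2.

Check: the last factor (x - 5)(x + 4)^2 is the minimal polynomial, and the product (x - 5)(x + 4)^3 is the characteristic polynomial.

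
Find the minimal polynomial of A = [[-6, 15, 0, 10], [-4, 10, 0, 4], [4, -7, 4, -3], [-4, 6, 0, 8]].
m_A(x) = (x - 4)^2

The characteristic polynomial factors as (x - 4)^4. The minimal polynomial is ∏(x - λ)^{k_λ} where k_λ is the size of the largest Jordan block at λ.

For λ = 4: rank(A - 4I) = 2, and the largest Jordan block has size 2 (the smallest k with rank((A - 4I)^k) = rank((A - 4I)^(k+1))).

So m_A(x) = (x - 4)^2.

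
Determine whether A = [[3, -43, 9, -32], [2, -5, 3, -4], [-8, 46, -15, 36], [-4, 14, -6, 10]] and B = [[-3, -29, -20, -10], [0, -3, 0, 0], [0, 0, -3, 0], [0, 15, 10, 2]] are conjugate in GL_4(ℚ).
No.

Both have characteristic polynomial (x - 2)(x + 3)^3, but the minimal polynomial of A is (x - 2)(x + 3)^3 while the minimal polynomial of B is (x - 2)(x + 3)^2. The minimal polynomial is a similarity invariant, so A and B are not similar.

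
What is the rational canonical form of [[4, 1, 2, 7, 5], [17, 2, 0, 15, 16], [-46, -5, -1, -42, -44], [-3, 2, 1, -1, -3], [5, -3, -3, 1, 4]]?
The invariant factors of A (the non-unit diagonal entries of the Smith normal form of xI - A over ℚ[x]) are (x - 2)(x^2 - 3x - 3)^2, each dividing the next. The characteristic polynomial is their product, (x - 2)(x^2 - 3x - 3)^2.

The rational canonical form is the block-diagonal matrix of companion matrices C(f_i):
R = [[0, 0, 0, 0, 18], [1, 0, 0, 0, 27], [0, 1, 0, 0, -12], [0, 0, 1, 0, -15], [0, 0, 0, 1, 8]].

Note the characteristic polynomial does not split into linear factors over ℚ, so A has no Jordan form over ℚ; the rational canonical form exists over any field.

R = [[0, 0, 0, 0, 18], [1, 0, 0, 0, 27], [0, 1, 0, 0, -12], [0, 0, 1, 0, -15], [0, 0, 0, 1, 8]]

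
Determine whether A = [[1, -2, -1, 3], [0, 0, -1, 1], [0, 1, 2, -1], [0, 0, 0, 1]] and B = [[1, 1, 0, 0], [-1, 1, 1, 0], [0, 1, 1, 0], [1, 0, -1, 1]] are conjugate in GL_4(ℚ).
Yes.

Two matrices over a field are similar if and only if they have the same invariant factors.

Both A and B have characteristic polynomial (x - 1)^4 and minimal polynomial (x - 1)^3. Computing further, both have invariant factors x - 1, (x - 1)^3. Hence A and B are similar.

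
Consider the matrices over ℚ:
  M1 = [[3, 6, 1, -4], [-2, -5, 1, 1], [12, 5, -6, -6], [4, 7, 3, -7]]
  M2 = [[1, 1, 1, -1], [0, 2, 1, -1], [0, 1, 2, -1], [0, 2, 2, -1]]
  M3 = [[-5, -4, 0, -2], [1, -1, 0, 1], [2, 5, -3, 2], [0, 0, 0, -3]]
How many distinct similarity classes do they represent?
Characteristic polynomials: χ_{M1} = x(x + 5)^3, χ_{M2} = (x - 1)^4, χ_{M3} = (x + 3)^4.

{M1}: invariant factors x(x + 5)^3.

{M2}: invariant factors x - 1, x - 1, (x - 1)^2.

{M3}: invariant factors x + 3, (x + 3)^3.

Matrices are similar if and only if their invariant-factor lists agree; the partition into similarity classes is {M1}, {M2}, {M3}.

3 classes: {M1}, {M2}, {M3}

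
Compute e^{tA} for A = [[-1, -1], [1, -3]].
A has Jordan form J = [[-2, 1], [0, -2]] with A = PJP^{-1}, so e^{tA} = P e^{tJ} P^{-1}.

For a Jordan block J_k(λ), e^{tJ_k(λ)} = e^{λt} · (I + tN + t^2 N^2/2! + ... + t^{k-1} N^{k-1}/(k-1)!) where N is the nilpotent superdiagonal part.

Assembling the blocks and conjugating back gives the entries of e^{tA} as shown above.

e^{tA} = [[(t + 1)*e^{-2*t}, -t*e^{-2*t}], [t*e^{-2*t}, (1 - t)*e^{-2*t}]]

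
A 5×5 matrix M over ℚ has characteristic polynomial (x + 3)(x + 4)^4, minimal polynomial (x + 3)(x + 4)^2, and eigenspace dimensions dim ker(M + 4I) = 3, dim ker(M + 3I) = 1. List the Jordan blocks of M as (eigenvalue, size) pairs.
Jordan blocks: (-4, 2), (-4, 1), (-4, 1), (-3, 1)

λ = -4: algebraic multiplicity 4 (exponent in χ_M), largest block size 2 (exponent in m_M), 3 blocks (geometric multiplicity). These force block sizes [2, 1, 1].
λ = -3: algebraic multiplicity 1 (exponent in χ_M), largest block size 1 (exponent in m_M), 1 block (geometric multiplicity). This forces block sizes [1].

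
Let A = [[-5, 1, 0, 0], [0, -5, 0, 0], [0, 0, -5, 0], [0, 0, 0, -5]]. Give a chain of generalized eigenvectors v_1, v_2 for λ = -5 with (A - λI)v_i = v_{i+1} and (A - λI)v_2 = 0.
We seek v_1 ∈ ker((A + 5I)^2) \ ker(A + 5I), then set v_{i+1} = (A + 5I) v_i.

One such chain is v_1 = [[2, 1, 1, 1]]^T, v_2 = [[1, 0, 0, 0]]^T. Check: (A + 5I) v_2 = [[0, 0, 0, 0]]^T = 0.

v_1 = [[2, 1, 1, 1]]^T, v_2 = [[1, 0, 0, 0]]^T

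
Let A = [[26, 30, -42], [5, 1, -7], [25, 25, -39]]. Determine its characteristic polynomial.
χ_A(x) = (x + 4)^3

xI - A = [[x - 26, -30, 42], [-5, x - 1, 7], [-25, -25, x + 39]].

Expanding det(xI - A) along the first row:
det(xI - A) = + (x - 26)·det([[x - 1, 7], [-25, x + 39]]) - (-30)·det([[-5, 7], [-25, x + 39]]) + (42)·det([[-5, x - 1], [-25, -25]]).

Evaluating gives χ_A(x) = x^3 + 12x^2 + 48x + 64 = (x + 4)^3.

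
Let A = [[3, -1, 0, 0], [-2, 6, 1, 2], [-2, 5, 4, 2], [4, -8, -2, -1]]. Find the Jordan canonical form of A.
The characteristic polynomial is det(xI - A) = (x - 3)^4, so the eigenvalues are 3 (algebraic multiplicity 4).

For λ = 3: rank(A - 3I) = 2, rank((A - 3I)^2) = 1, rank((A - 3I)^3) = 0. The eigenspace has dimension 4 - 2 = 2, so there are 2 Jordan blocks; the rank sequence gives block sizes [3, 1].

Assembling the blocks gives the Jordan form J above.

J = [[3, 1, 0, 0], [0, 3, 1, 0], [0, 0, 3, 0], [0, 0, 0, 3]]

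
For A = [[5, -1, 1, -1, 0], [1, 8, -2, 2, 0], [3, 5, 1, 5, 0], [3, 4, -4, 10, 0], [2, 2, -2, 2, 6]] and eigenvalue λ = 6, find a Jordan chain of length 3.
v_1 = [[1, 0, 0, 0, -2]]^T, v_2 = [[-1, 1, 3, 3, 2]]^T, v_3 = [[0, 1, 2, 1, 0]]^T

We seek v_1 ∈ ker((A - 6I)^3) \ ker((A - 6I)^2), then set v_{i+1} = (A - 6I) v_i.

One such chain is v_1 = [[1, 0, 0, 0, -2]]^T, v_2 = [[-1, 1, 3, 3, 2]]^T, v_3 = [[0, 1, 2, 1, 0]]^T. Check: (A - 6I) v_3 = [[0, 0, 0, 0, 0]]^T = 0.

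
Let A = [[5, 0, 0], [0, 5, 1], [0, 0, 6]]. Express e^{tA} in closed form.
A has Jordan form J = [[5, 0, 0], [0, 5, 0], [0, 0, 6]] with A = PJP^{-1}, so e^{tA} = P e^{tJ} P^{-1}.

For a Jordan block J_k(λ), e^{tJ_k(λ)} = e^{λt} · (I + tN + t^2 N^2/2! + ... + t^{k-1} N^{k-1}/(k-1)!) where N is the nilpotent superdiagonal part.

Assembling the blocks and conjugating back gives the entries of e^{tA} as shown above.

e^{tA} = [[e^{5*t}, 0, 0], [0, e^{5*t}, (e^{t} - 1)*e^{5*t}], [0, 0, e^{6*t}]]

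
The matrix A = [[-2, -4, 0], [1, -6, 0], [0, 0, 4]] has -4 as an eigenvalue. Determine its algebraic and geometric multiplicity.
The characteristic polynomial is (x - 4)(x + 4)^2, so the factor x + 4 appears with exponent 2: the algebraic multiplicity is 2.

rank(A + 4I) = 2, so the eigenspace has dimension 3 - 2 = 1: the geometric multiplicity is 1.

Since 1 < 2, A is not diagonalizable.

algebraic multiplicity 2, geometric multiplicity 1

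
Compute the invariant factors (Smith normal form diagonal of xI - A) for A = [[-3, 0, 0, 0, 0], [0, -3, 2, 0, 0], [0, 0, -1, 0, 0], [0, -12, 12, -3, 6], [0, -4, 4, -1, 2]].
(x + 1)(x + 3), x(x + 1)(x + 3)

The Jordan structure of A has elementary divisors (x + 3), (x + 3), (x + 1), (x + 1), x. Arranging the block sizes at each eigenvalue in decreasing order and taking row products gives the invariant factors.

Invariant factors (smallest first, each dividing the next): (x + 1)(x + 3), x(x + 1)(x + 3).

Check: the last factor x(x + 1)(x + 3) is the minimal polynomial, and the product x(x + 1)^2(x + 3)^2 is the characteristic polynomial.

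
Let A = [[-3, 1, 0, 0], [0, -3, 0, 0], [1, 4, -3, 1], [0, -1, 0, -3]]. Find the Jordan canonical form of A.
J = [[-3, 1, 0, 0], [0, -3, 0, 0], [0, 0, -3, 1], [0, 0, 0, -3]]

The characteristic polynomial is det(xI - A) = (x + 3)^4, so the eigenvalues are -3 (algebraic multiplicity 4).

For λ = -3: rank(A + 3I) = 2, rank((A + 3I)^2) = 0. The eigenspace has dimension 4 - 2 = 2, so there are 2 Jordan blocks; the rank sequence gives block sizes [2, 2].

Assembling the blocks gives the Jordan form J above.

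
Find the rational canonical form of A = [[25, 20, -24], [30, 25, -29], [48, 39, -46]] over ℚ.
R = [[0, 0, 5], [1, 0, -8], [0, 1, 4]]

The invariant factors of A (the non-unit diagonal entries of the Smith normal form of xI - A over ℚ[x]) are (x - 1)(x^2 - 3x + 5), each dividing the next. The characteristic polynomial is their product, (x - 1)(x^2 - 3x + 5).

The rational canonical form is the block-diagonal matrix of companion matrices C(f_i):
R = [[0, 0, 5], [1, 0, -8], [0, 1, 4]].

Note the characteristic polynomial does not split into linear factors over ℚ, so A has no Jordan form over ℚ; the rational canonical form exists over any field.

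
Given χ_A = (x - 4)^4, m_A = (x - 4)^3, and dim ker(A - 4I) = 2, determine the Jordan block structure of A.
Jordan blocks: (4, 3), (4, 1)

λ = 4: algebraic multiplicity 4 (exponent in χ_A), largest block size 3 (exponent in m_A), 2 blocks (geometric multiplicity). These force block sizes [3, 1].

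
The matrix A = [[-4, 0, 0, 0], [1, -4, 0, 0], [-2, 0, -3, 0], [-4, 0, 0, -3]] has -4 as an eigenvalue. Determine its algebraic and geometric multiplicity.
algebraic multiplicity 2, geometric multiplicity 1

The characteristic polynomial is (x + 3)^2(x + 4)^2, so the factor x + 4 appears with exponent 2: the algebraic multiplicity is 2.

rank(A + 4I) = 3, so the eigenspace has dimension 4 - 3 = 1: the geometric multiplicity is 1.

Since 1 < 2, A is not diagonalizable.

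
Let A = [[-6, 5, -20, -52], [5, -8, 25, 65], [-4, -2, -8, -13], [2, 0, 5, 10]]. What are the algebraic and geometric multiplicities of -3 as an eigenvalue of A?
The characteristic polynomial is (x + 3)^4, so the factor x + 3 appears with exponent 4: the algebraic multiplicity is 4.

rank(A + 3I) = 2, so the eigenspace has dimension 4 - 2 = 2: the geometric multiplicity is 2.

Since 2 < 4, A is not diagonalizable.

algebraic multiplicity 4, geometric multiplicity 2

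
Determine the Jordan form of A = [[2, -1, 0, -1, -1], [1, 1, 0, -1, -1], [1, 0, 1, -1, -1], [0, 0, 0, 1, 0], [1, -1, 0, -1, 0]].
J = [[1, 1, 0, 0, 0], [0, 1, 1, 0, 0], [0, 0, 1, 0, 0], [0, 0, 0, 1, 0], [0, 0, 0, 0, 1]]

The characteristic polynomial is det(xI - A) = (x - 1)^5, so the eigenvalues are 1 (algebraic multiplicity 5).

For λ = 1: rank(A - I) = 2, rank((A - I)^2) = 1, rank((A - I)^3) = 0. The eigenspace has dimension 5 - 2 = 3, so there are 3 Jordan blocks; the rank sequence gives block sizes [3, 1, 1].

Assembling the blocks gives the Jordan form J above.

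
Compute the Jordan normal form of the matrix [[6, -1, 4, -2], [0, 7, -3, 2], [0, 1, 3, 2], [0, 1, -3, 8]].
J = [[6, 1, 0, 0], [0, 6, 1, 0], [0, 0, 6, 0], [0, 0, 0, 6]]

The characteristic polynomial is det(xI - A) = (x - 6)^4, so the eigenvalues are 6 (algebraic multiplicity 4).

For λ = 6: rank(A - 6I) = 2, rank((A - 6I)^2) = 1, rank((A - 6I)^3) = 0. The eigenspace has dimension 4 - 2 = 2, so there are 2 Jordan blocks; the rank sequence gives block sizes [3, 1].

Assembling the blocks gives the Jordan form J above.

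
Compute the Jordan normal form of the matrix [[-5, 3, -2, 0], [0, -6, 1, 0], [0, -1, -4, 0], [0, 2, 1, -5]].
The characteristic polynomial is det(xI - A) = (x + 5)^4, so the eigenvalues are -5 (algebraic multiplicity 4).

For λ = -5: rank(A + 5I) = 2, rank((A + 5I)^2) = 1, rank((A + 5I)^3) = 0. The eigenspace has dimension 4 - 2 = 2, so there are 2 Jordan blocks; the rank sequence gives block sizes [3, 1].

Assembling the blocks gives the Jordan form J above.

J = [[-5, 1, 0, 0], [0, -5, 1, 0], [0, 0, -5, 0], [0, 0, 0, -5]]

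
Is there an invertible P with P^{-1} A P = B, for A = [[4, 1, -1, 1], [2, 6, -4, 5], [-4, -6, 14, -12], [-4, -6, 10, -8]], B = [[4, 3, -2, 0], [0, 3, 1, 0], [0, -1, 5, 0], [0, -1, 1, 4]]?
Two matrices over a field are similar if and only if they have the same invariant factors.

Both A and B have characteristic polynomial (x - 4)^4 and minimal polynomial (x - 4)^3. Computing further, both have invariant factors x - 4, (x - 4)^3. Hence A and B are similar.

Yes.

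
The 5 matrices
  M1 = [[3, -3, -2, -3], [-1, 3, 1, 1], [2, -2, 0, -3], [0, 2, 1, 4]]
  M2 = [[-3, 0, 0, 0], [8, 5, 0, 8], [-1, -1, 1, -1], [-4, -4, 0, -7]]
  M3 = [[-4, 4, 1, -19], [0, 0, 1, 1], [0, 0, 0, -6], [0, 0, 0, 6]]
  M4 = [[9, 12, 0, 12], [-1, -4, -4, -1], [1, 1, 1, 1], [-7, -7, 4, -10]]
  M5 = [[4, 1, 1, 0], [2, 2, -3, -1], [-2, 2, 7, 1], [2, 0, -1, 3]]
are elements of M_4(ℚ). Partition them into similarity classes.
Characteristic polynomials: χ_{M1} = (x - 3)^2(x - 2)^2, χ_{M2} = (x - 1)^2(x + 3)^2, χ_{M3} = x^2(x - 6)(x + 4), χ_{M4} = (x - 1)^2(x + 3)^2, χ_{M5} = (x - 4)^4.

{M1}: invariant factors (x - 3)^2(x - 2)^2.

{M2, M4}: invariant factors x + 3, (x - 1)^2(x + 3).

{M3}: invariant factors x^2(x - 6)(x + 4).

{M5}: invariant factors (x - 4)^2, (x - 4)^2.

Matrices are similar if and only if their invariant-factor lists agree; the partition into similarity classes is {M1}, {M2, M4}, {M3}, {M5}.

4 classes: {M1}, {M2, M4}, {M3}, {M5}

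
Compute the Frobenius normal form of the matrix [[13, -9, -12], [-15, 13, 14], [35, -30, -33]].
The invariant factors of A (the non-unit diagonal entries of the Smith normal form of xI - A over ℚ[x]) are (x + 2)^2(x + 3), each dividing the next. The characteristic polynomial is their product, (x + 2)^2(x + 3).

The rational canonical form is the block-diagonal matrix of companion matrices C(f_i):
R = [[0, 0, -12], [1, 0, -16], [0, 1, -7]].

R = [[0, 0, -12], [1, 0, -16], [0, 1, -7]]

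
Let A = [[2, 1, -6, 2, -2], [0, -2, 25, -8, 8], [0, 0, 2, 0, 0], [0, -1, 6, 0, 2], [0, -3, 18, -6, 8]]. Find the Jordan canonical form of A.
J = [[2, 1, 0, 0, 0], [0, 2, 1, 0, 0], [0, 0, 2, 0, 0], [0, 0, 0, 2, 0], [0, 0, 0, 0, 2]]

The characteristic polynomial is det(xI - A) = (x - 2)^5, so the eigenvalues are 2 (algebraic multiplicity 5).

For λ = 2: rank(A - 2I) = 2, rank((A - 2I)^2) = 1, rank((A - 2I)^3) = 0. The eigenspace has dimension 5 - 2 = 3, so there are 3 Jordan blocks; the rank sequence gives block sizes [3, 1, 1].

Assembling the blocks gives the Jordan form J above.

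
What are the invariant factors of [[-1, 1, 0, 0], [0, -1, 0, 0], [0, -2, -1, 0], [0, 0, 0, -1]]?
x + 1, x + 1, (x + 1)^2

The Jordan structure of A has elementary divisors (x + 1)^2, (x + 1), (x + 1). Arranging the block sizes at each eigenvalue in decreasing order and taking row products gives the invariant factors.

Invariant factors (smallest first, each dividing the next): x + 1, x + 1, (x + 1)^2.

Check: the last factor (x + 1)^2 is the minimal polynomial, and the product (x + 1)^4 is the characteristic polynomial.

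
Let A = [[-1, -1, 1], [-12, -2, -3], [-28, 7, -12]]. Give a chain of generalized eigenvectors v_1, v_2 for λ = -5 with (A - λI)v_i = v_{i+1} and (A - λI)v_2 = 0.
v_1 = [[0, 2, 3]]^T, v_2 = [[1, -3, -7]]^T

We seek v_1 ∈ ker((A + 5I)^2) \ ker(A + 5I), then set v_{i+1} = (A + 5I) v_i.

One such chain is v_1 = [[0, 2, 3]]^T, v_2 = [[1, -3, -7]]^T. Check: (A + 5I) v_2 = [[0, 0, 0]]^T = 0.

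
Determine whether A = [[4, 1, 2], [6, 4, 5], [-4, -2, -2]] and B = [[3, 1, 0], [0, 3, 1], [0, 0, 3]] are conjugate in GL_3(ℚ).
No.

trace(A) = 6 but trace(B) = 9. The trace is a similarity invariant, so A and B are not similar.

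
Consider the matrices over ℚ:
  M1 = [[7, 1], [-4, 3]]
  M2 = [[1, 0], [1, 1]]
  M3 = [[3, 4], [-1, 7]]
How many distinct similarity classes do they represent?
2 classes: {M1, M3}, {M2}

Characteristic polynomials: χ_{M1} = (x - 5)^2, χ_{M2} = (x - 1)^2, χ_{M3} = (x - 5)^2.

{M1, M3}: invariant factors (x - 5)^2.

{M2}: invariant factors (x - 1)^2.

Matrices are similar if and only if their invariant-factor lists agree; the partition into similarity classes is {M1, M3}, {M2}.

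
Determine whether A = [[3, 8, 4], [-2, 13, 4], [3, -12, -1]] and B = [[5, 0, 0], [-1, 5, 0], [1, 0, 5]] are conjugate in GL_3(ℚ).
Yes.

Two matrices over a field are similar if and only if they have the same invariant factors.

Both A and B have characteristic polynomial (x - 5)^3 and minimal polynomial (x - 5)^2. Computing further, both have invariant factors x - 5, (x - 5)^2. Hence A and B are similar.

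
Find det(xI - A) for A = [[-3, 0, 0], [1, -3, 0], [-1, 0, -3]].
χ_A(x) = (x + 3)^3

xI - A = [[x + 3, 0, 0], [-1, x + 3, 0], [1, 0, x + 3]].

Expanding det(xI - A) along the first row:
det(xI - A) = + (x + 3)·det([[x + 3, 0], [0, x + 3]]) - (0)·det([[-1, 0], [1, x + 3]]) + (0)·det([[-1, x + 3], [1, 0]]).

Evaluating gives χ_A(x) = x^3 + 9x^2 + 27x + 27 = (x + 3)^3.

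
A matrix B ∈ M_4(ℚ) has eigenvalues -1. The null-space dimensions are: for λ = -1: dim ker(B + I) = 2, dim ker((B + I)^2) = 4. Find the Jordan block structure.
Jordan blocks: (-1, 2), (-1, 2)

λ = -1: successive nullity increments [2, 2] count blocks of size ≥ k; block sizes are [2, 2].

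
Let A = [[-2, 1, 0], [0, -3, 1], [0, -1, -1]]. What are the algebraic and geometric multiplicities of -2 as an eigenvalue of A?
algebraic multiplicity 3, geometric multiplicity 1

The characteristic polynomial is (x + 2)^3, so the factor x + 2 appears with exponent 3: the algebraic multiplicity is 3.

rank(A + 2I) = 2, so the eigenspace has dimension 3 - 2 = 1: the geometric multiplicity is 1.

Since 1 < 3, A is not diagonalizable.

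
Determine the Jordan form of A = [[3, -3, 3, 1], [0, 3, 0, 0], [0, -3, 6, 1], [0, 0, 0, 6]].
The characteristic polynomial is det(xI - A) = (x - 6)^2(x - 3)^2, so the eigenvalues are 3 (algebraic multiplicity 2), 6 (algebraic multiplicity 2).

For λ = 3: rank(A - 3I) = 2. The eigenspace has dimension 4 - 2 = 2, so there are 2 Jordan blocks; the rank sequence gives block sizes [1, 1].

For λ = 6: rank(A - 6I) = 3, rank((A - 6I)^2) = 2. The eigenspace has dimension 4 - 3 = 1, so there is 1 Jordan block; the rank sequence gives block sizes [2].

Assembling the blocks gives the Jordan form J above.

J = [[3, 0, 0, 0], [0, 3, 0, 0], [0, 0, 6, 1], [0, 0, 0, 6]]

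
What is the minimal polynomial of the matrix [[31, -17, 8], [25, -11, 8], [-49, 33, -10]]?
The characteristic polynomial factors as (x - 6)^2(x + 2). The minimal polynomial is ∏(x - λ)^{k_λ} where k_λ is the size of the largest Jordan block at λ.

For λ = -2: rank(A + 2I) = 2, and the largest Jordan block has size 1 (the smallest k with rank((A + 2I)^k) = rank((A + 2I)^(k+1))).
For λ = 6: rank(A - 6I) = 2, and the largest Jordan block has size 2 (the smallest k with rank((A - 6I)^k) = rank((A - 6I)^(k+1))).

So m_A(x) = (x - 6)^2(x + 2).

m_A(x) = (x - 6)^2(x + 2)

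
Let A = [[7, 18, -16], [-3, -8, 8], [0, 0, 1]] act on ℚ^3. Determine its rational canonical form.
The invariant factors of A (the non-unit diagonal entries of the Smith normal form of xI - A over ℚ[x]) are x - 1, (x - 1)(x + 2), each dividing the next. The characteristic polynomial is their product, (x - 1)^2(x + 2).

The rational canonical form is the block-diagonal matrix of companion matrices C(f_i):
R = [[1, 0, 0], [0, 0, 2], [0, 1, -1]].

R = [[1, 0, 0], [0, 0, 2], [0, 1, -1]]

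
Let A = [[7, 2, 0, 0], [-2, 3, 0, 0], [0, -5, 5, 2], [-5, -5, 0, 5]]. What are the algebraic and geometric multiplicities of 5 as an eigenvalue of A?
algebraic multiplicity 4, geometric multiplicity 2

The characteristic polynomial is (x - 5)^4, so the factor x - 5 appears with exponent 4: the algebraic multiplicity is 4.

rank(A - 5I) = 2, so the eigenspace has dimension 4 - 2 = 2: the geometric multiplicity is 2.

Since 2 < 4, A is not diagonalizable.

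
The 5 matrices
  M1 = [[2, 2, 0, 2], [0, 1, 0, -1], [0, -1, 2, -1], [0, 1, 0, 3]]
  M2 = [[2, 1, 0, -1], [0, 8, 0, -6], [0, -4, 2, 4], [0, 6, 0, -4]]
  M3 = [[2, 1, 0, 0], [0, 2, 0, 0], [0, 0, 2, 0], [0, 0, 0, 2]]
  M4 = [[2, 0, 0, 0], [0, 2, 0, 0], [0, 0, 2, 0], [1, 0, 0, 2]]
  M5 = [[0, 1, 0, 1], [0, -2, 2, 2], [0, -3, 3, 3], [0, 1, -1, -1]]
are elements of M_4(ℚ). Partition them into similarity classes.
Characteristic polynomials: χ_{M1} = (x - 2)^4, χ_{M2} = (x - 2)^4, χ_{M3} = (x - 2)^4, χ_{M4} = (x - 2)^4, χ_{M5} = x^4.

{M1, M2, M3, M4}: invariant factors x - 2, x - 2, (x - 2)^2.

{M5}: invariant factors x, x^3.

Matrices are similar if and only if their invariant-factor lists agree; the partition into similarity classes is {M1, M2, M3, M4}, {M5}.

2 classes: {M1, M2, M3, M4}, {M5}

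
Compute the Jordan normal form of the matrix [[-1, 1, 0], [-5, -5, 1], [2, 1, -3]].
The characteristic polynomial is det(xI - A) = (x + 3)^3, so the eigenvalues are -3 (algebraic multiplicity 3).

For λ = -3: rank(A + 3I) = 2, rank((A + 3I)^2) = 1, rank((A + 3I)^3) = 0. The eigenspace has dimension 3 - 2 = 1, so there is 1 Jordan block; the rank sequence gives block sizes [3].

Assembling the blocks gives the Jordan form J above.

J = [[-3, 1, 0], [0, -3, 1], [0, 0, -3]]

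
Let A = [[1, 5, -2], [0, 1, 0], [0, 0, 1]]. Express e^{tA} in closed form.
A has Jordan form J = [[1, 1, 0], [0, 1, 0], [0, 0, 1]] with A = PJP^{-1}, so e^{tA} = P e^{tJ} P^{-1}.

For a Jordan block J_k(λ), e^{tJ_k(λ)} = e^{λt} · (I + tN + t^2 N^2/2! + ... + t^{k-1} N^{k-1}/(k-1)!) where N is the nilpotent superdiagonal part.

Assembling the blocks and conjugating back gives the entries of e^{tA} as shown above.

e^{tA} = [[e^{t}, 5*t*e^{t}, -2*t*e^{t}], [0, e^{t}, 0], [0, 0, e^{t}]]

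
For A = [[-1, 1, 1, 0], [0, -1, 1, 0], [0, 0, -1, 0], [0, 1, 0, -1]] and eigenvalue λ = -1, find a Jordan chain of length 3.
We seek v_1 ∈ ker((A + I)^3) \ ker((A + I)^2), then set v_{i+1} = (A + I) v_i.

One such chain is v_1 = [[0, 0, 1, 0]]^T, v_2 = [[1, 1, 0, 0]]^T, v_3 = [[1, 0, 0, 1]]^T. Check: (A + I) v_3 = [[0, 0, 0, 0]]^T = 0.

v_1 = [[0, 0, 1, 0]]^T, v_2 = [[1, 1, 0, 0]]^T, v_3 = [[1, 0, 0, 1]]^T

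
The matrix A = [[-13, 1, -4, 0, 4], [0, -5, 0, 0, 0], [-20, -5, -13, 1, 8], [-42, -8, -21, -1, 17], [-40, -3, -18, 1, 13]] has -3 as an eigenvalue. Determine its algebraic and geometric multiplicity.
The characteristic polynomial is (x + 3)^3(x + 5)^2, so the factor x + 3 appears with exponent 3: the algebraic multiplicity is 3.

rank(A + 3I) = 4, so the eigenspace has dimension 5 - 4 = 1: the geometric multiplicity is 1.

Since 1 < 3, A is not diagonalizable.

algebraic multiplicity 3, geometric multiplicity 1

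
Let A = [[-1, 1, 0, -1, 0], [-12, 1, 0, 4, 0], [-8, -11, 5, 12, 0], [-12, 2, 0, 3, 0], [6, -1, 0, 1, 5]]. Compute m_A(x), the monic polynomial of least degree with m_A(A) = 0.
The characteristic polynomial factors as (x - 5)^3(x + 1)^2. The minimal polynomial is ∏(x - λ)^{k_λ} where k_λ is the size of the largest Jordan block at λ.

For λ = -1: rank(A + I) = 4, and the largest Jordan block has size 2 (the smallest k with rank((A + I)^k) = rank((A + I)^(k+1))).
For λ = 5: rank(A - 5I) = 3, and the largest Jordan block has size 2 (the smallest k with rank((A - 5I)^k) = rank((A - 5I)^(k+1))).

So m_A(x) = (x - 5)^2(x + 1)^2.

m_A(x) = (x - 5)^2(x + 1)^2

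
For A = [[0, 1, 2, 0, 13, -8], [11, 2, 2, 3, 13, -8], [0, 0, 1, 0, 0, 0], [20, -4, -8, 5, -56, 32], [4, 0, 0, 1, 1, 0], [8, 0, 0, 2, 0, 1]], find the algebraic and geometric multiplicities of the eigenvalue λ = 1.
algebraic multiplicity 4, geometric multiplicity 3

The characteristic polynomial is (x - 3)^2(x - 1)^4, so the factor x - 1 appears with exponent 4: the algebraic multiplicity is 4.

rank(A - I) = 3, so the eigenspace has dimension 6 - 3 = 3: the geometric multiplicity is 3.

Since 3 < 4, A is not diagonalizable.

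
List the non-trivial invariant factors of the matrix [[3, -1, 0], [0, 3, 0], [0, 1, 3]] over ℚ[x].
The Jordan structure of A has elementary divisors (x - 3)^2, (x - 3). Arranging the block sizes at each eigenvalue in decreasing order and taking row products gives the invariant factors.

Invariant factors (smallest first, each dividing the next): x - 3, (x - 3)^2.

Check: the last factor (x - 3)^2 is the minimal polynomial, and the product (x - 3)^3 is the characteristic polynomial.

x - 3, (x - 3)^2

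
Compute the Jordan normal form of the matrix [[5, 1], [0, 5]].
The characteristic polynomial is det(xI - A) = (x - 5)^2, so the eigenvalues are 5 (algebraic multiplicity 2).

For λ = 5: rank(A - 5I) = 1, rank((A - 5I)^2) = 0. The eigenspace has dimension 2 - 1 = 1, so there is 1 Jordan block; the rank sequence gives block sizes [2].

Assembling the blocks gives the Jordan form J above.

J = [[5, 1], [0, 5]]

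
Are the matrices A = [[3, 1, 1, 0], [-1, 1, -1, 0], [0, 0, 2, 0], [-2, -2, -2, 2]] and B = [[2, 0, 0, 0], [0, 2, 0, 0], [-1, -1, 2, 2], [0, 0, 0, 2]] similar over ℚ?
Two matrices over a field are similar if and only if they have the same invariant factors.

Both A and B have characteristic polynomial (x - 2)^4 and minimal polynomial (x - 2)^2. Computing further, both have invariant factors x - 2, x - 2, (x - 2)^2. Hence A and B are similar.

Yes.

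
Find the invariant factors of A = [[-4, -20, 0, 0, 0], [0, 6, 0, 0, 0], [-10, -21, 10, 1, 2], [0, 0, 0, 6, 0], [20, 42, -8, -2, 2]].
The Jordan structure of A has elementary divisors (x + 4), (x - 6)^2, (x - 6), (x - 6). Arranging the block sizes at each eigenvalue in decreasing order and taking row products gives the invariant factors.

Invariant factors (smallest first, each dividing the next): x - 6, x - 6, (x - 6)^2(x + 4).

Check: the last factor (x - 6)^2(x + 4) is the minimal polynomial, and the product (x - 6)^4(x + 4) is the characteristic polynomial.

x - 6, x - 6, (x - 6)^2(x + 4)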